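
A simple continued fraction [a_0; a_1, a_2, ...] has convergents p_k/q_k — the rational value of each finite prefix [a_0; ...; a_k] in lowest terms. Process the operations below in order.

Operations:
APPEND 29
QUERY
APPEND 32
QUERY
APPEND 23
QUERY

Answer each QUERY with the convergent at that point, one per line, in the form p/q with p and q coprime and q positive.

APPEND 29: p_0 = 29·1 + 0 = 29, q_0 = 29·0 + 1 = 1 → 29/1
APPEND 32: p_1 = 32·29 + 1 = 929, q_1 = 32·1 + 0 = 32 → 929/32
APPEND 23: p_2 = 23·929 + 29 = 21396, q_2 = 23·32 + 1 = 737 → 21396/737

29/1
929/32
21396/737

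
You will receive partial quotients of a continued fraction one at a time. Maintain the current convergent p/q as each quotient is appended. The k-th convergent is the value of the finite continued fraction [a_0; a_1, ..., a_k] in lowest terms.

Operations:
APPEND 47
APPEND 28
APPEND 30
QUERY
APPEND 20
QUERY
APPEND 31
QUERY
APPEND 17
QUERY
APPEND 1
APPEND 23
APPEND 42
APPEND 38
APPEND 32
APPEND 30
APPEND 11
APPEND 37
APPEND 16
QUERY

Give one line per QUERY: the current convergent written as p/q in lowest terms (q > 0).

APPEND 47: p_0 = 47·1 + 0 = 47, q_0 = 47·0 + 1 = 1 → 47/1
APPEND 28: p_1 = 28·47 + 1 = 1317, q_1 = 28·1 + 0 = 28 → 1317/28
APPEND 30: p_2 = 30·1317 + 47 = 39557, q_2 = 30·28 + 1 = 841 → 39557/841
APPEND 20: p_3 = 20·39557 + 1317 = 792457, q_3 = 20·841 + 28 = 16848 → 792457/16848
APPEND 31: p_4 = 31·792457 + 39557 = 24605724, q_4 = 31·16848 + 841 = 523129 → 24605724/523129
APPEND 17: p_5 = 17·24605724 + 792457 = 419089765, q_5 = 17·523129 + 16848 = 8910041 → 419089765/8910041
APPEND 1: p_6 = 1·419089765 + 24605724 = 443695489, q_6 = 1·8910041 + 523129 = 9433170 → 443695489/9433170
APPEND 23: p_7 = 23·443695489 + 419089765 = 10624086012, q_7 = 23·9433170 + 8910041 = 225872951 → 10624086012/225872951
APPEND 42: p_8 = 42·10624086012 + 443695489 = 446655307993, q_8 = 42·225872951 + 9433170 = 9496097112 → 446655307993/9496097112
APPEND 38: p_9 = 38·446655307993 + 10624086012 = 16983525789746, q_9 = 38·9496097112 + 225872951 = 361077563207 → 16983525789746/361077563207
APPEND 32: p_10 = 32·16983525789746 + 446655307993 = 543919480579865, q_10 = 32·361077563207 + 9496097112 = 11563978119736 → 543919480579865/11563978119736
APPEND 30: p_11 = 30·543919480579865 + 16983525789746 = 16334567943185696, q_11 = 30·11563978119736 + 361077563207 = 347280421155287 → 16334567943185696/347280421155287
APPEND 11: p_12 = 11·16334567943185696 + 543919480579865 = 180224166855622521, q_12 = 11·347280421155287 + 11563978119736 = 3831648610827893 → 180224166855622521/3831648610827893
APPEND 37: p_13 = 37·180224166855622521 + 16334567943185696 = 6684628741601218973, q_13 = 37·3831648610827893 + 347280421155287 = 142118279021787328 → 6684628741601218973/142118279021787328
APPEND 16: p_14 = 16·6684628741601218973 + 180224166855622521 = 107134284032475126089, q_14 = 16·142118279021787328 + 3831648610827893 = 2277724112959425141 → 107134284032475126089/2277724112959425141

39557/841
792457/16848
24605724/523129
419089765/8910041
107134284032475126089/2277724112959425141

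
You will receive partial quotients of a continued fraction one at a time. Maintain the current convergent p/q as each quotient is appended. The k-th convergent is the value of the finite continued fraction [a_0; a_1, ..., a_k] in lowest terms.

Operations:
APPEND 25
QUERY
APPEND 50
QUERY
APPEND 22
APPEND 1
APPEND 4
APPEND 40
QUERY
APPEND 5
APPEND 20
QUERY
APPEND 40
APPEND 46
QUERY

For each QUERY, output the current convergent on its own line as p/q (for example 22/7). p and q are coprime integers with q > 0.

APPEND 25: p_0 = 25·1 + 0 = 25, q_0 = 25·0 + 1 = 1 → 25/1
APPEND 50: p_1 = 50·25 + 1 = 1251, q_1 = 50·1 + 0 = 50 → 1251/50
APPEND 22: p_2 = 22·1251 + 25 = 27547, q_2 = 22·50 + 1 = 1101 → 27547/1101
APPEND 1: p_3 = 1·27547 + 1251 = 28798, q_3 = 1·1101 + 50 = 1151 → 28798/1151
APPEND 4: p_4 = 4·28798 + 27547 = 142739, q_4 = 4·1151 + 1101 = 5705 → 142739/5705
APPEND 40: p_5 = 40·142739 + 28798 = 5738358, q_5 = 40·5705 + 1151 = 229351 → 5738358/229351
APPEND 5: p_6 = 5·5738358 + 142739 = 28834529, q_6 = 5·229351 + 5705 = 1152460 → 28834529/1152460
APPEND 20: p_7 = 20·28834529 + 5738358 = 582428938, q_7 = 20·1152460 + 229351 = 23278551 → 582428938/23278551
APPEND 40: p_8 = 40·582428938 + 28834529 = 23325992049, q_8 = 40·23278551 + 1152460 = 932294500 → 23325992049/932294500
APPEND 46: p_9 = 46·23325992049 + 582428938 = 1073578063192, q_9 = 46·932294500 + 23278551 = 42908825551 → 1073578063192/42908825551

25/1
1251/50
5738358/229351
582428938/23278551
1073578063192/42908825551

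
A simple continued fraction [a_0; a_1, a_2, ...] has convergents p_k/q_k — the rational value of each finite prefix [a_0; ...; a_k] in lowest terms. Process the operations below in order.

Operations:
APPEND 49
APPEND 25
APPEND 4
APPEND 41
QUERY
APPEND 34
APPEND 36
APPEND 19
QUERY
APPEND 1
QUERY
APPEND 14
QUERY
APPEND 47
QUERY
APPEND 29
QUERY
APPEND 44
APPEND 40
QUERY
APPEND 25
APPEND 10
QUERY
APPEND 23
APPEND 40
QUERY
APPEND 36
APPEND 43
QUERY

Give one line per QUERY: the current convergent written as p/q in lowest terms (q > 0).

204299/4166
4765398196/97174479
5015842779/102281465
74987197102/1529114989
3529414106573/71970685948
102427996287719/2088679007481
180516878026936079/3681042559611961
45354839997268617919/924861420932753331
41952504929961363830759/855482090192558383331
65029480322856863976199494/1326060406729202433331969

APPEND 49: p_0 = 49·1 + 0 = 49, q_0 = 49·0 + 1 = 1 → 49/1
APPEND 25: p_1 = 25·49 + 1 = 1226, q_1 = 25·1 + 0 = 25 → 1226/25
APPEND 4: p_2 = 4·1226 + 49 = 4953, q_2 = 4·25 + 1 = 101 → 4953/101
APPEND 41: p_3 = 41·4953 + 1226 = 204299, q_3 = 41·101 + 25 = 4166 → 204299/4166
APPEND 34: p_4 = 34·204299 + 4953 = 6951119, q_4 = 34·4166 + 101 = 141745 → 6951119/141745
APPEND 36: p_5 = 36·6951119 + 204299 = 250444583, q_5 = 36·141745 + 4166 = 5106986 → 250444583/5106986
APPEND 19: p_6 = 19·250444583 + 6951119 = 4765398196, q_6 = 19·5106986 + 141745 = 97174479 → 4765398196/97174479
APPEND 1: p_7 = 1·4765398196 + 250444583 = 5015842779, q_7 = 1·97174479 + 5106986 = 102281465 → 5015842779/102281465
APPEND 14: p_8 = 14·5015842779 + 4765398196 = 74987197102, q_8 = 14·102281465 + 97174479 = 1529114989 → 74987197102/1529114989
APPEND 47: p_9 = 47·74987197102 + 5015842779 = 3529414106573, q_9 = 47·1529114989 + 102281465 = 71970685948 → 3529414106573/71970685948
APPEND 29: p_10 = 29·3529414106573 + 74987197102 = 102427996287719, q_10 = 29·71970685948 + 1529114989 = 2088679007481 → 102427996287719/2088679007481
APPEND 44: p_11 = 44·102427996287719 + 3529414106573 = 4510361250766209, q_11 = 44·2088679007481 + 71970685948 = 91973847015112 → 4510361250766209/91973847015112
APPEND 40: p_12 = 40·4510361250766209 + 102427996287719 = 180516878026936079, q_12 = 40·91973847015112 + 2088679007481 = 3681042559611961 → 180516878026936079/3681042559611961
APPEND 25: p_13 = 25·180516878026936079 + 4510361250766209 = 4517432311924168184, q_13 = 25·3681042559611961 + 91973847015112 = 92118037837314137 → 4517432311924168184/92118037837314137
APPEND 10: p_14 = 10·4517432311924168184 + 180516878026936079 = 45354839997268617919, q_14 = 10·92118037837314137 + 3681042559611961 = 924861420932753331 → 45354839997268617919/924861420932753331
APPEND 23: p_15 = 23·45354839997268617919 + 4517432311924168184 = 1047678752249102380321, q_15 = 23·924861420932753331 + 92118037837314137 = 21363930719290640750 → 1047678752249102380321/21363930719290640750
APPEND 40: p_16 = 40·1047678752249102380321 + 45354839997268617919 = 41952504929961363830759, q_16 = 40·21363930719290640750 + 924861420932753331 = 855482090192558383331 → 41952504929961363830759/855482090192558383331
APPEND 36: p_17 = 36·41952504929961363830759 + 1047678752249102380321 = 1511337856230858200287645, q_17 = 36·855482090192558383331 + 21363930719290640750 = 30818719177651392440666 → 1511337856230858200287645/30818719177651392440666
APPEND 43: p_18 = 43·1511337856230858200287645 + 41952504929961363830759 = 65029480322856863976199494, q_18 = 43·30818719177651392440666 + 855482090192558383331 = 1326060406729202433331969 → 65029480322856863976199494/1326060406729202433331969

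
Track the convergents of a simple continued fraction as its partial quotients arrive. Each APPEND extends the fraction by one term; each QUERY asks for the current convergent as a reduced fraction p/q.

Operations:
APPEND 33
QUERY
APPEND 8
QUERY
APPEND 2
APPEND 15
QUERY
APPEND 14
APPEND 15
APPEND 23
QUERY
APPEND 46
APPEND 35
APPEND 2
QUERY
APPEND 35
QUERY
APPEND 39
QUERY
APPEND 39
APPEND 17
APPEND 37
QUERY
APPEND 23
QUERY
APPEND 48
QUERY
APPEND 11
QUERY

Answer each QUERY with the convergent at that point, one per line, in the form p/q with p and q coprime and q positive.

APPEND 33: p_0 = 33·1 + 0 = 33, q_0 = 33·0 + 1 = 1 → 33/1
APPEND 8: p_1 = 8·33 + 1 = 265, q_1 = 8·1 + 0 = 8 → 265/8
APPEND 2: p_2 = 2·265 + 33 = 563, q_2 = 2·8 + 1 = 17 → 563/17
APPEND 15: p_3 = 15·563 + 265 = 8710, q_3 = 15·17 + 8 = 263 → 8710/263
APPEND 14: p_4 = 14·8710 + 563 = 122503, q_4 = 14·263 + 17 = 3699 → 122503/3699
APPEND 15: p_5 = 15·122503 + 8710 = 1846255, q_5 = 15·3699 + 263 = 55748 → 1846255/55748
APPEND 23: p_6 = 23·1846255 + 122503 = 42586368, q_6 = 23·55748 + 3699 = 1285903 → 42586368/1285903
APPEND 46: p_7 = 46·42586368 + 1846255 = 1960819183, q_7 = 46·1285903 + 55748 = 59207286 → 1960819183/59207286
APPEND 35: p_8 = 35·1960819183 + 42586368 = 68671257773, q_8 = 35·59207286 + 1285903 = 2073540913 → 68671257773/2073540913
APPEND 2: p_9 = 2·68671257773 + 1960819183 = 139303334729, q_9 = 2·2073540913 + 59207286 = 4206289112 → 139303334729/4206289112
APPEND 35: p_10 = 35·139303334729 + 68671257773 = 4944287973288, q_10 = 35·4206289112 + 2073540913 = 149293659833 → 4944287973288/149293659833
APPEND 39: p_11 = 39·4944287973288 + 139303334729 = 192966534292961, q_11 = 39·149293659833 + 4206289112 = 5826659022599 → 192966534292961/5826659022599
APPEND 39: p_12 = 39·192966534292961 + 4944287973288 = 7530639125398767, q_12 = 39·5826659022599 + 149293659833 = 227388995541194 → 7530639125398767/227388995541194
APPEND 17: p_13 = 17·7530639125398767 + 192966534292961 = 128213831666072000, q_13 = 17·227388995541194 + 5826659022599 = 3871439583222897 → 128213831666072000/3871439583222897
APPEND 37: p_14 = 37·128213831666072000 + 7530639125398767 = 4751442410770062767, q_14 = 37·3871439583222897 + 227388995541194 = 143470653574788383 → 4751442410770062767/143470653574788383
APPEND 23: p_15 = 23·4751442410770062767 + 128213831666072000 = 109411389279377515641, q_15 = 23·143470653574788383 + 3871439583222897 = 3303696471803355706 → 109411389279377515641/3303696471803355706
APPEND 48: p_16 = 48·109411389279377515641 + 4751442410770062767 = 5256498127820890813535, q_16 = 48·3303696471803355706 + 143470653574788383 = 158720901300135862271 → 5256498127820890813535/158720901300135862271
APPEND 11: p_17 = 11·5256498127820890813535 + 109411389279377515641 = 57930890795309176464526, q_17 = 11·158720901300135862271 + 3303696471803355706 = 1749233610773297840687 → 57930890795309176464526/1749233610773297840687

33/1
265/8
8710/263
42586368/1285903
139303334729/4206289112
4944287973288/149293659833
192966534292961/5826659022599
4751442410770062767/143470653574788383
109411389279377515641/3303696471803355706
5256498127820890813535/158720901300135862271
57930890795309176464526/1749233610773297840687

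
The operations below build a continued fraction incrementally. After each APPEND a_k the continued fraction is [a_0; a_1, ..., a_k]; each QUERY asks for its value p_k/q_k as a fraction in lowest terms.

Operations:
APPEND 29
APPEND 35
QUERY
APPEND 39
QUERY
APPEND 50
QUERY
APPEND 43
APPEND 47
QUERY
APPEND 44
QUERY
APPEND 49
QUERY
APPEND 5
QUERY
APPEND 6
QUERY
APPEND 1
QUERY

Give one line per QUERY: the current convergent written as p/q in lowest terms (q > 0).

1016/35
39653/1366
1983666/68335
4012836343/138237572
176650136383/6085392939
8659869519110/298322491583
43475997731933/1497697850854
269515855910708/9284509596707
312991853642641/10782207447561

APPEND 29: p_0 = 29·1 + 0 = 29, q_0 = 29·0 + 1 = 1 → 29/1
APPEND 35: p_1 = 35·29 + 1 = 1016, q_1 = 35·1 + 0 = 35 → 1016/35
APPEND 39: p_2 = 39·1016 + 29 = 39653, q_2 = 39·35 + 1 = 1366 → 39653/1366
APPEND 50: p_3 = 50·39653 + 1016 = 1983666, q_3 = 50·1366 + 35 = 68335 → 1983666/68335
APPEND 43: p_4 = 43·1983666 + 39653 = 85337291, q_4 = 43·68335 + 1366 = 2939771 → 85337291/2939771
APPEND 47: p_5 = 47·85337291 + 1983666 = 4012836343, q_5 = 47·2939771 + 68335 = 138237572 → 4012836343/138237572
APPEND 44: p_6 = 44·4012836343 + 85337291 = 176650136383, q_6 = 44·138237572 + 2939771 = 6085392939 → 176650136383/6085392939
APPEND 49: p_7 = 49·176650136383 + 4012836343 = 8659869519110, q_7 = 49·6085392939 + 138237572 = 298322491583 → 8659869519110/298322491583
APPEND 5: p_8 = 5·8659869519110 + 176650136383 = 43475997731933, q_8 = 5·298322491583 + 6085392939 = 1497697850854 → 43475997731933/1497697850854
APPEND 6: p_9 = 6·43475997731933 + 8659869519110 = 269515855910708, q_9 = 6·1497697850854 + 298322491583 = 9284509596707 → 269515855910708/9284509596707
APPEND 1: p_10 = 1·269515855910708 + 43475997731933 = 312991853642641, q_10 = 1·9284509596707 + 1497697850854 = 10782207447561 → 312991853642641/10782207447561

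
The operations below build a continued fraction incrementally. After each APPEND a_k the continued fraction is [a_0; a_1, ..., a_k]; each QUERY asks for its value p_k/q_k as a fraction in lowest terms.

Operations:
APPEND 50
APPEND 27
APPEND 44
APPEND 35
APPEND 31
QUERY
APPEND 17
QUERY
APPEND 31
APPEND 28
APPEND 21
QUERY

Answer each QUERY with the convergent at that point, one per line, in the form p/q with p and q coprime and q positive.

APPEND 50: p_0 = 50·1 + 0 = 50, q_0 = 50·0 + 1 = 1 → 50/1
APPEND 27: p_1 = 27·50 + 1 = 1351, q_1 = 27·1 + 0 = 27 → 1351/27
APPEND 44: p_2 = 44·1351 + 50 = 59494, q_2 = 44·27 + 1 = 1189 → 59494/1189
APPEND 35: p_3 = 35·59494 + 1351 = 2083641, q_3 = 35·1189 + 27 = 41642 → 2083641/41642
APPEND 31: p_4 = 31·2083641 + 59494 = 64652365, q_4 = 31·41642 + 1189 = 1292091 → 64652365/1292091
APPEND 17: p_5 = 17·64652365 + 2083641 = 1101173846, q_5 = 17·1292091 + 41642 = 22007189 → 1101173846/22007189
APPEND 31: p_6 = 31·1101173846 + 64652365 = 34201041591, q_6 = 31·22007189 + 1292091 = 683514950 → 34201041591/683514950
APPEND 28: p_7 = 28·34201041591 + 1101173846 = 958730338394, q_7 = 28·683514950 + 22007189 = 19160425789 → 958730338394/19160425789
APPEND 21: p_8 = 21·958730338394 + 34201041591 = 20167538147865, q_8 = 21·19160425789 + 683514950 = 403052456519 → 20167538147865/403052456519

64652365/1292091
1101173846/22007189
20167538147865/403052456519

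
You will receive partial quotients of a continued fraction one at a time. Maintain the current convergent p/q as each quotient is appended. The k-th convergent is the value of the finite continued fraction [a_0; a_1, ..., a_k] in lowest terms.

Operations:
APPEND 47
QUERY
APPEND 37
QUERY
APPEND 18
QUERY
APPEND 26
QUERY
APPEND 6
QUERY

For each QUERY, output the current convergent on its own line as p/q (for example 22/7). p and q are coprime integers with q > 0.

47/1
1740/37
31367/667
817282/17379
4935059/104941

APPEND 47: p_0 = 47·1 + 0 = 47, q_0 = 47·0 + 1 = 1 → 47/1
APPEND 37: p_1 = 37·47 + 1 = 1740, q_1 = 37·1 + 0 = 37 → 1740/37
APPEND 18: p_2 = 18·1740 + 47 = 31367, q_2 = 18·37 + 1 = 667 → 31367/667
APPEND 26: p_3 = 26·31367 + 1740 = 817282, q_3 = 26·667 + 37 = 17379 → 817282/17379
APPEND 6: p_4 = 6·817282 + 31367 = 4935059, q_4 = 6·17379 + 667 = 104941 → 4935059/104941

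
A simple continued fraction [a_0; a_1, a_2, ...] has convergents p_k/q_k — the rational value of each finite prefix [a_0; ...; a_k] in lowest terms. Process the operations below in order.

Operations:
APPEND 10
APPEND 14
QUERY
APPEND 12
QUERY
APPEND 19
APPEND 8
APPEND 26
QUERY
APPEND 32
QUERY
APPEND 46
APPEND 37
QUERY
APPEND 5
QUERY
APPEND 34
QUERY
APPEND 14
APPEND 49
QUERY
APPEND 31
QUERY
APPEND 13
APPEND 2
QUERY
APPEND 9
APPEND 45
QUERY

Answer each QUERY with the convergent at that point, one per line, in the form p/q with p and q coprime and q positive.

141/14
1702/169
6832363/678419
218897150/21735377
373034643881/37040448534
1875249320668/186202748431
64131511546593/6367933895188
44150235649222123/4383894520667275
1369557021536858783/135990067417966588
37066340052793631387/3680499609326432426
15852111679637491726712/1574034306079472046311

APPEND 10: p_0 = 10·1 + 0 = 10, q_0 = 10·0 + 1 = 1 → 10/1
APPEND 14: p_1 = 14·10 + 1 = 141, q_1 = 14·1 + 0 = 14 → 141/14
APPEND 12: p_2 = 12·141 + 10 = 1702, q_2 = 12·14 + 1 = 169 → 1702/169
APPEND 19: p_3 = 19·1702 + 141 = 32479, q_3 = 19·169 + 14 = 3225 → 32479/3225
APPEND 8: p_4 = 8·32479 + 1702 = 261534, q_4 = 8·3225 + 169 = 25969 → 261534/25969
APPEND 26: p_5 = 26·261534 + 32479 = 6832363, q_5 = 26·25969 + 3225 = 678419 → 6832363/678419
APPEND 32: p_6 = 32·6832363 + 261534 = 218897150, q_6 = 32·678419 + 25969 = 21735377 → 218897150/21735377
APPEND 46: p_7 = 46·218897150 + 6832363 = 10076101263, q_7 = 46·21735377 + 678419 = 1000505761 → 10076101263/1000505761
APPEND 37: p_8 = 37·10076101263 + 218897150 = 373034643881, q_8 = 37·1000505761 + 21735377 = 37040448534 → 373034643881/37040448534
APPEND 5: p_9 = 5·373034643881 + 10076101263 = 1875249320668, q_9 = 5·37040448534 + 1000505761 = 186202748431 → 1875249320668/186202748431
APPEND 34: p_10 = 34·1875249320668 + 373034643881 = 64131511546593, q_10 = 34·186202748431 + 37040448534 = 6367933895188 → 64131511546593/6367933895188
APPEND 14: p_11 = 14·64131511546593 + 1875249320668 = 899716410972970, q_11 = 14·6367933895188 + 186202748431 = 89337277281063 → 899716410972970/89337277281063
APPEND 49: p_12 = 49·899716410972970 + 64131511546593 = 44150235649222123, q_12 = 49·89337277281063 + 6367933895188 = 4383894520667275 → 44150235649222123/4383894520667275
APPEND 31: p_13 = 31·44150235649222123 + 899716410972970 = 1369557021536858783, q_13 = 31·4383894520667275 + 89337277281063 = 135990067417966588 → 1369557021536858783/135990067417966588
APPEND 13: p_14 = 13·1369557021536858783 + 44150235649222123 = 17848391515628386302, q_14 = 13·135990067417966588 + 4383894520667275 = 1772254770954232919 → 17848391515628386302/1772254770954232919
APPEND 2: p_15 = 2·17848391515628386302 + 1369557021536858783 = 37066340052793631387, q_15 = 2·1772254770954232919 + 135990067417966588 = 3680499609326432426 → 37066340052793631387/3680499609326432426
APPEND 9: p_16 = 9·37066340052793631387 + 17848391515628386302 = 351445451990771068785, q_16 = 9·3680499609326432426 + 1772254770954232919 = 34896751254892124753 → 351445451990771068785/34896751254892124753
APPEND 45: p_17 = 45·351445451990771068785 + 37066340052793631387 = 15852111679637491726712, q_17 = 45·34896751254892124753 + 3680499609326432426 = 1574034306079472046311 → 15852111679637491726712/1574034306079472046311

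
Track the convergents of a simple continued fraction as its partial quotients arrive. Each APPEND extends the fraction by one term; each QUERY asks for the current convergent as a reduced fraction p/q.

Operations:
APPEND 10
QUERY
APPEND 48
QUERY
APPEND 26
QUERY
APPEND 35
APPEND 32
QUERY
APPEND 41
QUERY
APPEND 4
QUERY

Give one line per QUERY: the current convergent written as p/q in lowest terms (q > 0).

APPEND 10: p_0 = 10·1 + 0 = 10, q_0 = 10·0 + 1 = 1 → 10/1
APPEND 48: p_1 = 48·10 + 1 = 481, q_1 = 48·1 + 0 = 48 → 481/48
APPEND 26: p_2 = 26·481 + 10 = 12516, q_2 = 26·48 + 1 = 1249 → 12516/1249
APPEND 35: p_3 = 35·12516 + 481 = 438541, q_3 = 35·1249 + 48 = 43763 → 438541/43763
APPEND 32: p_4 = 32·438541 + 12516 = 14045828, q_4 = 32·43763 + 1249 = 1401665 → 14045828/1401665
APPEND 41: p_5 = 41·14045828 + 438541 = 576317489, q_5 = 41·1401665 + 43763 = 57512028 → 576317489/57512028
APPEND 4: p_6 = 4·576317489 + 14045828 = 2319315784, q_6 = 4·57512028 + 1401665 = 231449777 → 2319315784/231449777

10/1
481/48
12516/1249
14045828/1401665
576317489/57512028
2319315784/231449777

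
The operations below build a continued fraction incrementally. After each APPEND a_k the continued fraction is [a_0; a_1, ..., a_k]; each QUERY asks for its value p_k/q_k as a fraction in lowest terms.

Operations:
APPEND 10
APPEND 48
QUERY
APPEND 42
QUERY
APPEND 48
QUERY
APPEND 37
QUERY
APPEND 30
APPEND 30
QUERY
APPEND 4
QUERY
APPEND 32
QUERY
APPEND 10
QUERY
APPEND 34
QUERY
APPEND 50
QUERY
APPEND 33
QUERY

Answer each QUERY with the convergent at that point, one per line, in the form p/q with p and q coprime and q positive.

APPEND 10: p_0 = 10·1 + 0 = 10, q_0 = 10·0 + 1 = 1 → 10/1
APPEND 48: p_1 = 48·10 + 1 = 481, q_1 = 48·1 + 0 = 48 → 481/48
APPEND 42: p_2 = 42·481 + 10 = 20212, q_2 = 42·48 + 1 = 2017 → 20212/2017
APPEND 48: p_3 = 48·20212 + 481 = 970657, q_3 = 48·2017 + 48 = 96864 → 970657/96864
APPEND 37: p_4 = 37·970657 + 20212 = 35934521, q_4 = 37·96864 + 2017 = 3585985 → 35934521/3585985
APPEND 30: p_5 = 30·35934521 + 970657 = 1079006287, q_5 = 30·3585985 + 96864 = 107676414 → 1079006287/107676414
APPEND 30: p_6 = 30·1079006287 + 35934521 = 32406123131, q_6 = 30·107676414 + 3585985 = 3233878405 → 32406123131/3233878405
APPEND 4: p_7 = 4·32406123131 + 1079006287 = 130703498811, q_7 = 4·3233878405 + 107676414 = 13043190034 → 130703498811/13043190034
APPEND 32: p_8 = 32·130703498811 + 32406123131 = 4214918085083, q_8 = 32·13043190034 + 3233878405 = 420615959493 → 4214918085083/420615959493
APPEND 10: p_9 = 10·4214918085083 + 130703498811 = 42279884349641, q_9 = 10·420615959493 + 13043190034 = 4219202784964 → 42279884349641/4219202784964
APPEND 34: p_10 = 34·42279884349641 + 4214918085083 = 1441730985972877, q_10 = 34·4219202784964 + 420615959493 = 143873510648269 → 1441730985972877/143873510648269
APPEND 50: p_11 = 50·1441730985972877 + 42279884349641 = 72128829182993491, q_11 = 50·143873510648269 + 4219202784964 = 7197894735198414 → 72128829182993491/7197894735198414
APPEND 33: p_12 = 33·72128829182993491 + 1441730985972877 = 2381693094024758080, q_12 = 33·7197894735198414 + 143873510648269 = 237674399772195931 → 2381693094024758080/237674399772195931

481/48
20212/2017
970657/96864
35934521/3585985
32406123131/3233878405
130703498811/13043190034
4214918085083/420615959493
42279884349641/4219202784964
1441730985972877/143873510648269
72128829182993491/7197894735198414
2381693094024758080/237674399772195931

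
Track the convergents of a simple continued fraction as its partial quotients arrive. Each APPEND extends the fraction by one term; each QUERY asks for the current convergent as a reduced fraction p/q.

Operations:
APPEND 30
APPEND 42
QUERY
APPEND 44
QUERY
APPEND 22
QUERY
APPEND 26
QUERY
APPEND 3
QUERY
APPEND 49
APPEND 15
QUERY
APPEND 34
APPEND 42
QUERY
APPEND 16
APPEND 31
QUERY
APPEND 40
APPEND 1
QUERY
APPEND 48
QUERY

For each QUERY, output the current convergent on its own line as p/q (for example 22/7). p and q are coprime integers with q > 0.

1261/42
55514/1849
1222569/40720
31842308/1060569
96749493/3222427
71685261468/2387614807
102638686471302/3418577857867
51087131391415781/1701554669110729
2096217048103045230/69818520017128691
102663548225657800489/3419405926170195130

APPEND 30: p_0 = 30·1 + 0 = 30, q_0 = 30·0 + 1 = 1 → 30/1
APPEND 42: p_1 = 42·30 + 1 = 1261, q_1 = 42·1 + 0 = 42 → 1261/42
APPEND 44: p_2 = 44·1261 + 30 = 55514, q_2 = 44·42 + 1 = 1849 → 55514/1849
APPEND 22: p_3 = 22·55514 + 1261 = 1222569, q_3 = 22·1849 + 42 = 40720 → 1222569/40720
APPEND 26: p_4 = 26·1222569 + 55514 = 31842308, q_4 = 26·40720 + 1849 = 1060569 → 31842308/1060569
APPEND 3: p_5 = 3·31842308 + 1222569 = 96749493, q_5 = 3·1060569 + 40720 = 3222427 → 96749493/3222427
APPEND 49: p_6 = 49·96749493 + 31842308 = 4772567465, q_6 = 49·3222427 + 1060569 = 158959492 → 4772567465/158959492
APPEND 15: p_7 = 15·4772567465 + 96749493 = 71685261468, q_7 = 15·158959492 + 3222427 = 2387614807 → 71685261468/2387614807
APPEND 34: p_8 = 34·71685261468 + 4772567465 = 2442071457377, q_8 = 34·2387614807 + 158959492 = 81337862930 → 2442071457377/81337862930
APPEND 42: p_9 = 42·2442071457377 + 71685261468 = 102638686471302, q_9 = 42·81337862930 + 2387614807 = 3418577857867 → 102638686471302/3418577857867
APPEND 16: p_10 = 16·102638686471302 + 2442071457377 = 1644661054998209, q_10 = 16·3418577857867 + 81337862930 = 54778583588802 → 1644661054998209/54778583588802
APPEND 31: p_11 = 31·1644661054998209 + 102638686471302 = 51087131391415781, q_11 = 31·54778583588802 + 3418577857867 = 1701554669110729 → 51087131391415781/1701554669110729
APPEND 40: p_12 = 40·51087131391415781 + 1644661054998209 = 2045129916711629449, q_12 = 40·1701554669110729 + 54778583588802 = 68116965348017962 → 2045129916711629449/68116965348017962
APPEND 1: p_13 = 1·2045129916711629449 + 51087131391415781 = 2096217048103045230, q_13 = 1·68116965348017962 + 1701554669110729 = 69818520017128691 → 2096217048103045230/69818520017128691
APPEND 48: p_14 = 48·2096217048103045230 + 2045129916711629449 = 102663548225657800489, q_14 = 48·69818520017128691 + 68116965348017962 = 3419405926170195130 → 102663548225657800489/3419405926170195130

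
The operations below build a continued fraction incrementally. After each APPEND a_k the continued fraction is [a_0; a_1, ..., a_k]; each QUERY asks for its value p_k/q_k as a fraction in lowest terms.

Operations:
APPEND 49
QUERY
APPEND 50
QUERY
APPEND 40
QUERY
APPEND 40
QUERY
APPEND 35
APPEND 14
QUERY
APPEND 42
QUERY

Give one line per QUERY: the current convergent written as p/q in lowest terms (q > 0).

APPEND 49: p_0 = 49·1 + 0 = 49, q_0 = 49·0 + 1 = 1 → 49/1
APPEND 50: p_1 = 50·49 + 1 = 2451, q_1 = 50·1 + 0 = 50 → 2451/50
APPEND 40: p_2 = 40·2451 + 49 = 98089, q_2 = 40·50 + 1 = 2001 → 98089/2001
APPEND 40: p_3 = 40·98089 + 2451 = 3926011, q_3 = 40·2001 + 50 = 80090 → 3926011/80090
APPEND 35: p_4 = 35·3926011 + 98089 = 137508474, q_4 = 35·80090 + 2001 = 2805151 → 137508474/2805151
APPEND 14: p_5 = 14·137508474 + 3926011 = 1929044647, q_5 = 14·2805151 + 80090 = 39352204 → 1929044647/39352204
APPEND 42: p_6 = 42·1929044647 + 137508474 = 81157383648, q_6 = 42·39352204 + 2805151 = 1655597719 → 81157383648/1655597719

49/1
2451/50
98089/2001
3926011/80090
1929044647/39352204
81157383648/1655597719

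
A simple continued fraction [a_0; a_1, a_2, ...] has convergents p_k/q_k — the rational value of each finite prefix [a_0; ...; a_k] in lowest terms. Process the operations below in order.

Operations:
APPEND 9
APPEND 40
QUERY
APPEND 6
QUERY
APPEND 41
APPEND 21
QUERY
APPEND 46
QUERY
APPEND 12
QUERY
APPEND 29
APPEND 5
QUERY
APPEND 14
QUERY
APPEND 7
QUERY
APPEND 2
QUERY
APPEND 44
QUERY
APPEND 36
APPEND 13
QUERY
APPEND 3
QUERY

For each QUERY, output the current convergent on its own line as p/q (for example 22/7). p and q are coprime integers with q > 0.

APPEND 9: p_0 = 9·1 + 0 = 9, q_0 = 9·0 + 1 = 1 → 9/1
APPEND 40: p_1 = 40·9 + 1 = 361, q_1 = 40·1 + 0 = 40 → 361/40
APPEND 6: p_2 = 6·361 + 9 = 2175, q_2 = 6·40 + 1 = 241 → 2175/241
APPEND 41: p_3 = 41·2175 + 361 = 89536, q_3 = 41·241 + 40 = 9921 → 89536/9921
APPEND 21: p_4 = 21·89536 + 2175 = 1882431, q_4 = 21·9921 + 241 = 208582 → 1882431/208582
APPEND 46: p_5 = 46·1882431 + 89536 = 86681362, q_5 = 46·208582 + 9921 = 9604693 → 86681362/9604693
APPEND 12: p_6 = 12·86681362 + 1882431 = 1042058775, q_6 = 12·9604693 + 208582 = 115464898 → 1042058775/115464898
APPEND 29: p_7 = 29·1042058775 + 86681362 = 30306385837, q_7 = 29·115464898 + 9604693 = 3358086735 → 30306385837/3358086735
APPEND 5: p_8 = 5·30306385837 + 1042058775 = 152573987960, q_8 = 5·3358086735 + 115464898 = 16905898573 → 152573987960/16905898573
APPEND 14: p_9 = 14·152573987960 + 30306385837 = 2166342217277, q_9 = 14·16905898573 + 3358086735 = 240040666757 → 2166342217277/240040666757
APPEND 7: p_10 = 7·2166342217277 + 152573987960 = 15316969508899, q_10 = 7·240040666757 + 16905898573 = 1697190565872 → 15316969508899/1697190565872
APPEND 2: p_11 = 2·15316969508899 + 2166342217277 = 32800281235075, q_11 = 2·1697190565872 + 240040666757 = 3634421798501 → 32800281235075/3634421798501
APPEND 44: p_12 = 44·32800281235075 + 15316969508899 = 1458529343852199, q_12 = 44·3634421798501 + 1697190565872 = 161611749699916 → 1458529343852199/161611749699916
APPEND 36: p_13 = 36·1458529343852199 + 32800281235075 = 52539856659914239, q_13 = 36·161611749699916 + 3634421798501 = 5821657410995477 → 52539856659914239/5821657410995477
APPEND 13: p_14 = 13·52539856659914239 + 1458529343852199 = 684476665922737306, q_14 = 13·5821657410995477 + 161611749699916 = 75843158092641117 → 684476665922737306/75843158092641117
APPEND 3: p_15 = 3·684476665922737306 + 52539856659914239 = 2105969854428126157, q_15 = 3·75843158092641117 + 5821657410995477 = 233351131688918828 → 2105969854428126157/233351131688918828

361/40
2175/241
1882431/208582
86681362/9604693
1042058775/115464898
152573987960/16905898573
2166342217277/240040666757
15316969508899/1697190565872
32800281235075/3634421798501
1458529343852199/161611749699916
684476665922737306/75843158092641117
2105969854428126157/233351131688918828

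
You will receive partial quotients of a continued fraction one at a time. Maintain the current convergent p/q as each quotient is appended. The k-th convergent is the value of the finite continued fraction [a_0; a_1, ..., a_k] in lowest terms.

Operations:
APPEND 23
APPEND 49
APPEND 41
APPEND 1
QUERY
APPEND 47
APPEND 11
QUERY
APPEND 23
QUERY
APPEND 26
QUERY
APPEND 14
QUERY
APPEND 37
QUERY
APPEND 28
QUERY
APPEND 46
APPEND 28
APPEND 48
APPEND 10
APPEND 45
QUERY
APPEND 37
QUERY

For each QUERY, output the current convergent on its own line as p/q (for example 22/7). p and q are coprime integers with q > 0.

APPEND 23: p_0 = 23·1 + 0 = 23, q_0 = 23·0 + 1 = 1 → 23/1
APPEND 49: p_1 = 49·23 + 1 = 1128, q_1 = 49·1 + 0 = 49 → 1128/49
APPEND 41: p_2 = 41·1128 + 23 = 46271, q_2 = 41·49 + 1 = 2010 → 46271/2010
APPEND 1: p_3 = 1·46271 + 1128 = 47399, q_3 = 1·2010 + 49 = 2059 → 47399/2059
APPEND 47: p_4 = 47·47399 + 46271 = 2274024, q_4 = 47·2059 + 2010 = 98783 → 2274024/98783
APPEND 11: p_5 = 11·2274024 + 47399 = 25061663, q_5 = 11·98783 + 2059 = 1088672 → 25061663/1088672
APPEND 23: p_6 = 23·25061663 + 2274024 = 578692273, q_6 = 23·1088672 + 98783 = 25138239 → 578692273/25138239
APPEND 26: p_7 = 26·578692273 + 25061663 = 15071060761, q_7 = 26·25138239 + 1088672 = 654682886 → 15071060761/654682886
APPEND 14: p_8 = 14·15071060761 + 578692273 = 211573542927, q_8 = 14·654682886 + 25138239 = 9190698643 → 211573542927/9190698643
APPEND 37: p_9 = 37·211573542927 + 15071060761 = 7843292149060, q_9 = 37·9190698643 + 654682886 = 340710532677 → 7843292149060/340710532677
APPEND 28: p_10 = 28·7843292149060 + 211573542927 = 219823753716607, q_10 = 28·340710532677 + 9190698643 = 9549085613599 → 219823753716607/9549085613599
APPEND 46: p_11 = 46·219823753716607 + 7843292149060 = 10119735963112982, q_11 = 46·9549085613599 + 340710532677 = 439598648758231 → 10119735963112982/439598648758231
APPEND 28: p_12 = 28·10119735963112982 + 219823753716607 = 283572430720880103, q_12 = 28·439598648758231 + 9549085613599 = 12318311250844067 → 283572430720880103/12318311250844067
APPEND 48: p_13 = 48·283572430720880103 + 10119735963112982 = 13621596410565357926, q_13 = 48·12318311250844067 + 439598648758231 = 591718538689273447 → 13621596410565357926/591718538689273447
APPEND 10: p_14 = 10·13621596410565357926 + 283572430720880103 = 136499536536374459363, q_14 = 10·591718538689273447 + 12318311250844067 = 5929503698143578537 → 136499536536374459363/5929503698143578537
APPEND 45: p_15 = 45·136499536536374459363 + 13621596410565357926 = 6156100740547416029261, q_15 = 45·5929503698143578537 + 591718538689273447 = 267419384955150307612 → 6156100740547416029261/267419384955150307612
APPEND 37: p_16 = 37·6156100740547416029261 + 136499536536374459363 = 227912226936790767542020, q_16 = 37·267419384955150307612 + 5929503698143578537 = 9900446747038704960181 → 227912226936790767542020/9900446747038704960181

47399/2059
25061663/1088672
578692273/25138239
15071060761/654682886
211573542927/9190698643
7843292149060/340710532677
219823753716607/9549085613599
6156100740547416029261/267419384955150307612
227912226936790767542020/9900446747038704960181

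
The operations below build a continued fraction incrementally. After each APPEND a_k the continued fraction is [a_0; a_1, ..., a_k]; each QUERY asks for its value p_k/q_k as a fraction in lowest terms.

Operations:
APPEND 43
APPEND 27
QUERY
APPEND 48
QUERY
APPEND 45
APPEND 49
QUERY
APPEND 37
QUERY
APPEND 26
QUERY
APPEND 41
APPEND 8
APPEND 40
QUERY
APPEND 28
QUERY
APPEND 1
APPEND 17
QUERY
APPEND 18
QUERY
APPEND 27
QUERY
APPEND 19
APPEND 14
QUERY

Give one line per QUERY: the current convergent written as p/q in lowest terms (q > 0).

1162/27
55819/1297
123193652/2862505
4560678141/105971077
118700825318/2758110507
1568433572706179/36443833518624
43955229092727762/1021335604646891
817857494405104759/19003586053460646
14766958561957319603/343122328400457143
399525738667252734040/9283306452865803507
106880109644023882463122/2483446535512775936371

APPEND 43: p_0 = 43·1 + 0 = 43, q_0 = 43·0 + 1 = 1 → 43/1
APPEND 27: p_1 = 27·43 + 1 = 1162, q_1 = 27·1 + 0 = 27 → 1162/27
APPEND 48: p_2 = 48·1162 + 43 = 55819, q_2 = 48·27 + 1 = 1297 → 55819/1297
APPEND 45: p_3 = 45·55819 + 1162 = 2513017, q_3 = 45·1297 + 27 = 58392 → 2513017/58392
APPEND 49: p_4 = 49·2513017 + 55819 = 123193652, q_4 = 49·58392 + 1297 = 2862505 → 123193652/2862505
APPEND 37: p_5 = 37·123193652 + 2513017 = 4560678141, q_5 = 37·2862505 + 58392 = 105971077 → 4560678141/105971077
APPEND 26: p_6 = 26·4560678141 + 123193652 = 118700825318, q_6 = 26·105971077 + 2862505 = 2758110507 → 118700825318/2758110507
APPEND 41: p_7 = 41·118700825318 + 4560678141 = 4871294516179, q_7 = 41·2758110507 + 105971077 = 113188501864 → 4871294516179/113188501864
APPEND 8: p_8 = 8·4871294516179 + 118700825318 = 39089056954750, q_8 = 8·113188501864 + 2758110507 = 908266125419 → 39089056954750/908266125419
APPEND 40: p_9 = 40·39089056954750 + 4871294516179 = 1568433572706179, q_9 = 40·908266125419 + 113188501864 = 36443833518624 → 1568433572706179/36443833518624
APPEND 28: p_10 = 28·1568433572706179 + 39089056954750 = 43955229092727762, q_10 = 28·36443833518624 + 908266125419 = 1021335604646891 → 43955229092727762/1021335604646891
APPEND 1: p_11 = 1·43955229092727762 + 1568433572706179 = 45523662665433941, q_11 = 1·1021335604646891 + 36443833518624 = 1057779438165515 → 45523662665433941/1057779438165515
APPEND 17: p_12 = 17·45523662665433941 + 43955229092727762 = 817857494405104759, q_12 = 17·1057779438165515 + 1021335604646891 = 19003586053460646 → 817857494405104759/19003586053460646
APPEND 18: p_13 = 18·817857494405104759 + 45523662665433941 = 14766958561957319603, q_13 = 18·19003586053460646 + 1057779438165515 = 343122328400457143 → 14766958561957319603/343122328400457143
APPEND 27: p_14 = 27·14766958561957319603 + 817857494405104759 = 399525738667252734040, q_14 = 27·343122328400457143 + 19003586053460646 = 9283306452865803507 → 399525738667252734040/9283306452865803507
APPEND 19: p_15 = 19·399525738667252734040 + 14766958561957319603 = 7605755993239759266363, q_15 = 19·9283306452865803507 + 343122328400457143 = 176725944932850723776 → 7605755993239759266363/176725944932850723776
APPEND 14: p_16 = 14·7605755993239759266363 + 399525738667252734040 = 106880109644023882463122, q_16 = 14·176725944932850723776 + 9283306452865803507 = 2483446535512775936371 → 106880109644023882463122/2483446535512775936371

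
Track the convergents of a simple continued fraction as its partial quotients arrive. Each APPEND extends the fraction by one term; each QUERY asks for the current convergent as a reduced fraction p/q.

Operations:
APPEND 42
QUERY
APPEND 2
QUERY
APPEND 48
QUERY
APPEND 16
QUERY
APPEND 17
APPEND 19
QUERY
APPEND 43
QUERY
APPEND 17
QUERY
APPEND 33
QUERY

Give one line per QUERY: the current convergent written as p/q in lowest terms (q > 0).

APPEND 42: p_0 = 42·1 + 0 = 42, q_0 = 42·0 + 1 = 1 → 42/1
APPEND 2: p_1 = 2·42 + 1 = 85, q_1 = 2·1 + 0 = 2 → 85/2
APPEND 48: p_2 = 48·85 + 42 = 4122, q_2 = 48·2 + 1 = 97 → 4122/97
APPEND 16: p_3 = 16·4122 + 85 = 66037, q_3 = 16·97 + 2 = 1554 → 66037/1554
APPEND 17: p_4 = 17·66037 + 4122 = 1126751, q_4 = 17·1554 + 97 = 26515 → 1126751/26515
APPEND 19: p_5 = 19·1126751 + 66037 = 21474306, q_5 = 19·26515 + 1554 = 505339 → 21474306/505339
APPEND 43: p_6 = 43·21474306 + 1126751 = 924521909, q_6 = 43·505339 + 26515 = 21756092 → 924521909/21756092
APPEND 17: p_7 = 17·924521909 + 21474306 = 15738346759, q_7 = 17·21756092 + 505339 = 370358903 → 15738346759/370358903
APPEND 33: p_8 = 33·15738346759 + 924521909 = 520289964956, q_8 = 33·370358903 + 21756092 = 12243599891 → 520289964956/12243599891

42/1
85/2
4122/97
66037/1554
21474306/505339
924521909/21756092
15738346759/370358903
520289964956/12243599891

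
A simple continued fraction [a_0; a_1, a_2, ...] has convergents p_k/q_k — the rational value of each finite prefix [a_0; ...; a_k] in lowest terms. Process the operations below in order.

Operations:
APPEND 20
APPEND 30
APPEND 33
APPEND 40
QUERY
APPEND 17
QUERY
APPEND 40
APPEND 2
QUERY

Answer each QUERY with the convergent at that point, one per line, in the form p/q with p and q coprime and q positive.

APPEND 20: p_0 = 20·1 + 0 = 20, q_0 = 20·0 + 1 = 1 → 20/1
APPEND 30: p_1 = 30·20 + 1 = 601, q_1 = 30·1 + 0 = 30 → 601/30
APPEND 33: p_2 = 33·601 + 20 = 19853, q_2 = 33·30 + 1 = 991 → 19853/991
APPEND 40: p_3 = 40·19853 + 601 = 794721, q_3 = 40·991 + 30 = 39670 → 794721/39670
APPEND 17: p_4 = 17·794721 + 19853 = 13530110, q_4 = 17·39670 + 991 = 675381 → 13530110/675381
APPEND 40: p_5 = 40·13530110 + 794721 = 541999121, q_5 = 40·675381 + 39670 = 27054910 → 541999121/27054910
APPEND 2: p_6 = 2·541999121 + 13530110 = 1097528352, q_6 = 2·27054910 + 675381 = 54785201 → 1097528352/54785201

794721/39670
13530110/675381
1097528352/54785201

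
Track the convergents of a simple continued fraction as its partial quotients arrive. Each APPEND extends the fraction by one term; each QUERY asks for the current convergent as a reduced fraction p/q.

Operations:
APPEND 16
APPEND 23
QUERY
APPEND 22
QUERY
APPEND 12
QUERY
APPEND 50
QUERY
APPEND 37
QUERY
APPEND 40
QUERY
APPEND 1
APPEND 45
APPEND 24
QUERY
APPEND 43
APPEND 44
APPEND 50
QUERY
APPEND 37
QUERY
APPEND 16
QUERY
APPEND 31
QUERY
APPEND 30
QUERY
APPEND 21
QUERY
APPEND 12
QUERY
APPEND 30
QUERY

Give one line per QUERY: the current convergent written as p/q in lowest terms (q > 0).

369/23
8134/507
97977/6107
4906984/305857
181656385/11322816
7271162384/453218497
8231004986505/513046403281
780172723450500754/48628911094145715
28881987136620289379/1800241847058215996
462891966909375130818/28852498464025601651
14378532961327249344737/896227694231851867177
431818880806726855472928/26915683325419581616961
9082575029902591214276225/566125577528043065823358
109422719239637821426787628/6820422613661936371497257
3291764152219037234017905065/205178803987386134210741068

APPEND 16: p_0 = 16·1 + 0 = 16, q_0 = 16·0 + 1 = 1 → 16/1
APPEND 23: p_1 = 23·16 + 1 = 369, q_1 = 23·1 + 0 = 23 → 369/23
APPEND 22: p_2 = 22·369 + 16 = 8134, q_2 = 22·23 + 1 = 507 → 8134/507
APPEND 12: p_3 = 12·8134 + 369 = 97977, q_3 = 12·507 + 23 = 6107 → 97977/6107
APPEND 50: p_4 = 50·97977 + 8134 = 4906984, q_4 = 50·6107 + 507 = 305857 → 4906984/305857
APPEND 37: p_5 = 37·4906984 + 97977 = 181656385, q_5 = 37·305857 + 6107 = 11322816 → 181656385/11322816
APPEND 40: p_6 = 40·181656385 + 4906984 = 7271162384, q_6 = 40·11322816 + 305857 = 453218497 → 7271162384/453218497
APPEND 1: p_7 = 1·7271162384 + 181656385 = 7452818769, q_7 = 1·453218497 + 11322816 = 464541313 → 7452818769/464541313
APPEND 45: p_8 = 45·7452818769 + 7271162384 = 342648006989, q_8 = 45·464541313 + 453218497 = 21357577582 → 342648006989/21357577582
APPEND 24: p_9 = 24·342648006989 + 7452818769 = 8231004986505, q_9 = 24·21357577582 + 464541313 = 513046403281 → 8231004986505/513046403281
APPEND 43: p_10 = 43·8231004986505 + 342648006989 = 354275862426704, q_10 = 43·513046403281 + 21357577582 = 22082352918665 → 354275862426704/22082352918665
APPEND 44: p_11 = 44·354275862426704 + 8231004986505 = 15596368951761481, q_11 = 44·22082352918665 + 513046403281 = 972136574824541 → 15596368951761481/972136574824541
APPEND 50: p_12 = 50·15596368951761481 + 354275862426704 = 780172723450500754, q_12 = 50·972136574824541 + 22082352918665 = 48628911094145715 → 780172723450500754/48628911094145715
APPEND 37: p_13 = 37·780172723450500754 + 15596368951761481 = 28881987136620289379, q_13 = 37·48628911094145715 + 972136574824541 = 1800241847058215996 → 28881987136620289379/1800241847058215996
APPEND 16: p_14 = 16·28881987136620289379 + 780172723450500754 = 462891966909375130818, q_14 = 16·1800241847058215996 + 48628911094145715 = 28852498464025601651 → 462891966909375130818/28852498464025601651
APPEND 31: p_15 = 31·462891966909375130818 + 28881987136620289379 = 14378532961327249344737, q_15 = 31·28852498464025601651 + 1800241847058215996 = 896227694231851867177 → 14378532961327249344737/896227694231851867177
APPEND 30: p_16 = 30·14378532961327249344737 + 462891966909375130818 = 431818880806726855472928, q_16 = 30·896227694231851867177 + 28852498464025601651 = 26915683325419581616961 → 431818880806726855472928/26915683325419581616961
APPEND 21: p_17 = 21·431818880806726855472928 + 14378532961327249344737 = 9082575029902591214276225, q_17 = 21·26915683325419581616961 + 896227694231851867177 = 566125577528043065823358 → 9082575029902591214276225/566125577528043065823358
APPEND 12: p_18 = 12·9082575029902591214276225 + 431818880806726855472928 = 109422719239637821426787628, q_18 = 12·566125577528043065823358 + 26915683325419581616961 = 6820422613661936371497257 → 109422719239637821426787628/6820422613661936371497257
APPEND 30: p_19 = 30·109422719239637821426787628 + 9082575029902591214276225 = 3291764152219037234017905065, q_19 = 30·6820422613661936371497257 + 566125577528043065823358 = 205178803987386134210741068 → 3291764152219037234017905065/205178803987386134210741068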